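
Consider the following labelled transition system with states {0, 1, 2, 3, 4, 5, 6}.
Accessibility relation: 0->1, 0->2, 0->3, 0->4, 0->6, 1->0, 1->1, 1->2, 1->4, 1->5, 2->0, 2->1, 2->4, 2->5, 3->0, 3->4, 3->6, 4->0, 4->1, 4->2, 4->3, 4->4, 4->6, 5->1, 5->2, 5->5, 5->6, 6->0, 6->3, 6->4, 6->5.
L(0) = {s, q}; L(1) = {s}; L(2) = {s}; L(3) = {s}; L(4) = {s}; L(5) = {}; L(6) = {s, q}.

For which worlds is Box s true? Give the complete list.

Recall that Box ψ holds at a world iff ψ holds at every accessible world, and Dia ψ holds iff ψ holds at some accessible world.
Let φ = Box s. Evaluate φ at each world:
  0 (successors {1, 2, 3, 4, 6}): φ is true.
  1 (successors {0, 1, 2, 4, 5}): φ is false.
  2 (successors {0, 1, 4, 5}): φ is false.
  3 (successors {0, 4, 6}): φ is true.
  4 (successors {0, 1, 2, 3, 4, 6}): φ is true.
  5 (successors {1, 2, 5, 6}): φ is false.
  6 (successors {0, 3, 4, 5}): φ is false.
For instance, at 0:
  At 0: Box s requires s at every successor {1, 2, 3, 4, 6}.
    At 1: s is true.
    At 2: s is true.
    At 3: s is true.
    At 4: s is true.
    At 6: s is true.
  So Box s is true at 0.
Satisfying worlds: {0, 3, 4}

0, 3, 4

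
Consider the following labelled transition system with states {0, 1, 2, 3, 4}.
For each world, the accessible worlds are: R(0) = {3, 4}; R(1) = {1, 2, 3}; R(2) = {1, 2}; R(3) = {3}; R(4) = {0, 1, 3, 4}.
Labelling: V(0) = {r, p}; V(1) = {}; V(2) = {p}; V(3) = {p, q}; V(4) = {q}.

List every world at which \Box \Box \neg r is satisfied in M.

Recall that \Box ψ holds at a world iff ψ holds at every accessible world, and \Diamond ψ holds iff ψ holds at some accessible world.
Let φ = \Box \Box \neg r. Evaluate φ at each world:
  0 (successors {3, 4}): φ is false.
  1 (successors {1, 2, 3}): φ is true.
  2 (successors {1, 2}): φ is true.
  3 (successors {3}): φ is true.
  4 (successors {0, 1, 3, 4}): φ is false.
For instance, at 2:
  At 2: \Box \Box \neg r requires \Box \neg r at every successor {1, 2}.
      At 1: \Box \neg r requires \neg r at every successor {1, 2, 3}.
        At 1: \neg r is true.
        At 2: \neg r is true.
        At 3: \neg r is true.
      So \Box \neg r is true at 1.
      At 2: \Box \neg r requires \neg r at every successor {1, 2}.
        At 1: \neg r is true.
        At 2: \neg r is true.
      So \Box \neg r is true at 2.
  So \Box \Box \neg r is true at 2.
Satisfying worlds: {1, 2, 3}

1, 2, 3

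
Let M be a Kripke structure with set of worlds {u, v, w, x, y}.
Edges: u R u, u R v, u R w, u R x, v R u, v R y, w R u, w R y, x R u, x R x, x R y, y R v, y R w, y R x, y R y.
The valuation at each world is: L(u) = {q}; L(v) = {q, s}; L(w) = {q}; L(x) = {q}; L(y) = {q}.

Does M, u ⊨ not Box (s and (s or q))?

Yes

Recall that Box ψ holds at a world iff ψ holds at every accessible world, and Dia ψ holds iff ψ holds at some accessible world.
At u: Box (s and (s or q)) is false, so not Box (s and (s or q)) is true.
  At u: Box (s and (s or q)) requires s and (s or q) at every successor {u, v, w, x}.
    s and (s or q) fails at u, so Box (s and (s or q)) is false at u.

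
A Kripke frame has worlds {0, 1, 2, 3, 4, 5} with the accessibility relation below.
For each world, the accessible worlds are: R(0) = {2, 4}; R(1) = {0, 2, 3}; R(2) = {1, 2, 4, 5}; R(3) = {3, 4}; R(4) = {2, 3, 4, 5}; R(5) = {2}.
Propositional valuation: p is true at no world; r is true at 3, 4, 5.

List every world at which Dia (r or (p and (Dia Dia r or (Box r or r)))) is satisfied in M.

0, 1, 2, 3, 4

Recall that Box ψ holds at a world iff ψ holds at every accessible world, and Dia ψ holds iff ψ holds at some accessible world.
Let φ = Dia (r or (p and (Dia Dia r or (Box r or r)))). Evaluate φ at each world:
  0 (successors {2, 4}): φ is true.
  1 (successors {0, 2, 3}): φ is true.
  2 (successors {1, 2, 4, 5}): φ is true.
  3 (successors {3, 4}): φ is true.
  4 (successors {2, 3, 4, 5}): φ is true.
  5 (successors {2}): φ is false.
For instance, at 1:
  At 1: Dia (r or (p and (Dia Dia r or (Box r or r)))) requires r or (p and (Dia Dia r or (Box r or r))) at some successor in {0, 2, 3}.
    r or (p and (Dia Dia r or (Box r or r))) holds at 3, so Dia (r or (p and (Dia Dia r or (Box r or r)))) is true at 1.
      At 3: r is true, p and (Dia Dia r or (Box r or r)) is false, so r or (p and (Dia Dia r or (Box r or r))) is true.
Satisfying worlds: {0, 1, 2, 3, 4}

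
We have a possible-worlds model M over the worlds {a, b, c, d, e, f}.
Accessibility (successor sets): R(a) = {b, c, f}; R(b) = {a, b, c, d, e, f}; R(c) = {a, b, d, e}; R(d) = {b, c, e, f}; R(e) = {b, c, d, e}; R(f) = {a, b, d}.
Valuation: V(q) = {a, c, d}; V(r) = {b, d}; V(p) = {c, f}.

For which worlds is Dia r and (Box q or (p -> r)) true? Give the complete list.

Recall that Box ψ holds at a world iff ψ holds at every accessible world, and Dia ψ holds iff ψ holds at some accessible world.
Let φ = Dia r and (Box q or (p -> r)). Evaluate φ at each world:
  a (successors {b, c, f}): φ is true.
  b (successors {a, b, c, d, e, f}): φ is true.
  c (successors {a, b, d, e}): φ is false.
  d (successors {b, c, e, f}): φ is true.
  e (successors {b, c, d, e}): φ is true.
  f (successors {a, b, d}): φ is false.
For instance, at a:
  At a: Dia r is true, Box q or (p -> r) is true, so Dia r and (Box q or (p -> r)) is true.
    At a: Dia r requires r at some successor in {b, c, f}.
      r holds at b, so Dia r is true at a.
    At a: Box q is false, p -> r is true, so Box q or (p -> r) is true.
      At a: Box q requires q at every successor {b, c, f}.
        q fails at b, so Box q is false at a.
Satisfying worlds: {a, b, d, e}

a, b, d, e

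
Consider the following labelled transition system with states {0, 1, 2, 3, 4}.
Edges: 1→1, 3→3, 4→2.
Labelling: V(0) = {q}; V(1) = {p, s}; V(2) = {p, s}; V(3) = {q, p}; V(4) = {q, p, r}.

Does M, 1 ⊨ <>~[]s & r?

No

Recall that []ψ holds at a world iff ψ holds at every accessible world, and <>ψ holds iff ψ holds at some accessible world.
At 1: <>~[]s is false, r is false, so <>~[]s & r is false.
  At 1: <>~[]s requires ~[]s at some successor in {1}.
    At 1: ~[]s is false.
  So <>~[]s is false at 1.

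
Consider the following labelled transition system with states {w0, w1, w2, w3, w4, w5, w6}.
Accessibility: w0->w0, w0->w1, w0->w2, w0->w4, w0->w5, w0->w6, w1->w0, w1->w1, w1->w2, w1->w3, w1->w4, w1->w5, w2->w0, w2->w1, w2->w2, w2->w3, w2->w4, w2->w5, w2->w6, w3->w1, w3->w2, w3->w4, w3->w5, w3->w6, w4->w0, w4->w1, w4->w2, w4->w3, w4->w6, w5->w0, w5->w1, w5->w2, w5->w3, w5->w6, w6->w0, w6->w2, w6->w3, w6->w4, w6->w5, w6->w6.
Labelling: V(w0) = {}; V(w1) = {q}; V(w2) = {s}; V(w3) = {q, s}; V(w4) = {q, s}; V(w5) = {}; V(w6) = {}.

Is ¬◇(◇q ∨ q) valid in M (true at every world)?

Let φ = ¬◇(◇q ∨ q). Evaluate φ at each world:
  w0 (successors {w0, w1, w2, w4, w5, w6}): φ is false.
  w1 (successors {w0, w1, w2, w3, w4, w5}): φ is false.
  w2 (successors {w0, w1, w2, w3, w4, w5, w6}): φ is false.
  w3 (successors {w1, w2, w4, w5, w6}): φ is false.
  w4 (successors {w0, w1, w2, w3, w6}): φ is false.
  w5 (successors {w0, w1, w2, w3, w6}): φ is false.
  w6 (successors {w0, w2, w3, w4, w5, w6}): φ is false.
Detail at w0 (counterexample):
  At w0: ◇(◇q ∨ q) is true, so ¬◇(◇q ∨ q) is false.
    At w0: ◇(◇q ∨ q) requires ◇q ∨ q at some successor in {w0, w1, w2, w4, w5, w6}.
      ◇q ∨ q holds at w0, so ◇(◇q ∨ q) is true at w0.

No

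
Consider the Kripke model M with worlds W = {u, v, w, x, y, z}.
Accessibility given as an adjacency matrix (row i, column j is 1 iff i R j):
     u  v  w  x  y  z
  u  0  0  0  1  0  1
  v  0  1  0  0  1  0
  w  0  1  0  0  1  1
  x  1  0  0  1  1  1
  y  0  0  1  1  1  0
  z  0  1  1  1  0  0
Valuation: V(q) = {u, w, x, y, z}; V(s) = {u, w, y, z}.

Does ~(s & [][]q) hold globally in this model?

Yes

Let φ = ~(s & [][]q). Evaluate φ at each world:
  u (successors {x, z}): φ is true.
  v (successors {v, y}): φ is true.
  w (successors {v, y, z}): φ is true.
  x (successors {u, x, y, z}): φ is true.
  y (successors {w, x, y}): φ is true.
  z (successors {v, w, x}): φ is true.
For instance, at z:
  At z: s & [][]q is false, so ~(s & [][]q) is true.
    At z: s is true, [][]q is false, so s & [][]q is false.
      At z: [][]q requires []q at every successor {v, w, x}.
        []q fails at v, so [][]q is false at z.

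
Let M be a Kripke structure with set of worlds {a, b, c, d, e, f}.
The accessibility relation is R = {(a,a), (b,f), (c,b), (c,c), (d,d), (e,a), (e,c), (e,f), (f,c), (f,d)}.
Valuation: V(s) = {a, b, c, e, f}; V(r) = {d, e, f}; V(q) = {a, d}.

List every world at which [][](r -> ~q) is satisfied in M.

a, c

Let φ = [][](r -> ~q). Evaluate φ at each world:
  a (successors {a}): φ is true.
  b (successors {f}): φ is false.
  c (successors {b, c}): φ is true.
  d (successors {d}): φ is false.
  e (successors {a, c, f}): φ is false.
  f (successors {c, d}): φ is false.
For instance, at a:
  At a: [][](r -> ~q) requires [](r -> ~q) at every successor {a}.
      At a: [](r -> ~q) requires r -> ~q at every successor {a}.
        At a: r -> ~q is true.
      So [](r -> ~q) is true at a.
  So [][](r -> ~q) is true at a.
Satisfying worlds: {a, c}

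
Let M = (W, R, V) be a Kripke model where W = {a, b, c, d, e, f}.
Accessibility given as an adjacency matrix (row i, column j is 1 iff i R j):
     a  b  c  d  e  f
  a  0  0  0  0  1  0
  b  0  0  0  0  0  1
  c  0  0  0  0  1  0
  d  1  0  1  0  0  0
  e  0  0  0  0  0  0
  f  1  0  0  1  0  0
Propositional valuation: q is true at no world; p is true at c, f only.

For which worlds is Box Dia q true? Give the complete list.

e

Recall that Box ψ holds at a world iff ψ holds at every accessible world, and Dia ψ holds iff ψ holds at some accessible world.
Let φ = Box Dia q. Evaluate φ at each world:
  a (successors {e}): φ is false.
  b (successors {f}): φ is false.
  c (successors {e}): φ is false.
  d (successors {a, c}): φ is false.
  e (successors ∅): φ is true.
  f (successors {a, d}): φ is false.
For instance, at b:
  At b: Box Dia q requires Dia q at every successor {f}.
    Dia q fails at f, so Box Dia q is false at b.
      At f: Dia q requires q at some successor in {a, d}.
        At a: q is false.
        At d: q is false.
      So Dia q is false at f.
Satisfying worlds: {e}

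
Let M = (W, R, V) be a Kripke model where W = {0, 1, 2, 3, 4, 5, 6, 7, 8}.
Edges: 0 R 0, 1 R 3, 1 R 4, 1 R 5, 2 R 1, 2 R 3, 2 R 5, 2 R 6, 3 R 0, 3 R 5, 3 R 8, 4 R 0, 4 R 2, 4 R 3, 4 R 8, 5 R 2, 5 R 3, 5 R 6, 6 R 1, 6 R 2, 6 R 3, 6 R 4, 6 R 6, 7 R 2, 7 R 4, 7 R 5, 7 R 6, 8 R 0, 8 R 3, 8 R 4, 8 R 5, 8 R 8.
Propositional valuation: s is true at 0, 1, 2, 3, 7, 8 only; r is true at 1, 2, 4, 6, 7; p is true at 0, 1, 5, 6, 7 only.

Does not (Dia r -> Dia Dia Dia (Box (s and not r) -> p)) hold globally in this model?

Let φ = not (Dia r -> Dia Dia Dia (Box (s and not r) -> p)). Evaluate φ at each world:
  0 (successors {0}): φ is false.
  1 (successors {3, 4, 5}): φ is false.
  2 (successors {1, 3, 5, 6}): φ is false.
  3 (successors {0, 5, 8}): φ is false.
  4 (successors {0, 2, 3, 8}): φ is false.
  5 (successors {2, 3, 6}): φ is false.
  6 (successors {1, 2, 3, 4, 6}): φ is false.
  7 (successors {2, 4, 5, 6}): φ is false.
  8 (successors {0, 3, 4, 5, 8}): φ is false.
Detail at 0 (counterexample):
  At 0: Dia r -> Dia Dia Dia (Box (s and not r) -> p) is true, so not (Dia r -> Dia Dia Dia (Box (s and not r) -> p)) is false.
    At 0: Dia r is false, Dia Dia Dia (Box (s and not r) -> p) is true, so Dia r -> Dia Dia Dia (Box (s and not r) -> p) is true.
      At 0: Dia r requires r at some successor in {0}.
        At 0: r is false.
      So Dia r is false at 0.
      At 0: Dia Dia Dia (Box (s and not r) -> p) requires Dia Dia (Box (s and not r) -> p) at some successor in {0}.
        Dia Dia (Box (s and not r) -> p) holds at 0, so Dia Dia Dia (Box (s and not r) -> p) is true at 0.

No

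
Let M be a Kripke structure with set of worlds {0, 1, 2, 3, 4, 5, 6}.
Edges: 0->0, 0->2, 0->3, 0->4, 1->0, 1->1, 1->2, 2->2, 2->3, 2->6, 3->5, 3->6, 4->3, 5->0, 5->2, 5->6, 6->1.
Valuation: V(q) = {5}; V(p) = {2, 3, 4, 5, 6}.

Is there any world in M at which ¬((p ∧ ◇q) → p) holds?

No

Let φ = ¬((p ∧ ◇q) → p). Evaluate φ at each world:
  0 (successors {0, 2, 3, 4}): φ is false.
  1 (successors {0, 1, 2}): φ is false.
  2 (successors {2, 3, 6}): φ is false.
  3 (successors {5, 6}): φ is false.
  4 (successors {3}): φ is false.
  5 (successors {0, 2, 6}): φ is false.
  6 (successors {1}): φ is false.
For instance, at 6:
  At 6: (p ∧ ◇q) → p is true, so ¬((p ∧ ◇q) → p) is false.
    At 6: p ∧ ◇q is false, p is true, so (p ∧ ◇q) → p is true.
      At 6: p is true, ◇q is false, so p ∧ ◇q is false.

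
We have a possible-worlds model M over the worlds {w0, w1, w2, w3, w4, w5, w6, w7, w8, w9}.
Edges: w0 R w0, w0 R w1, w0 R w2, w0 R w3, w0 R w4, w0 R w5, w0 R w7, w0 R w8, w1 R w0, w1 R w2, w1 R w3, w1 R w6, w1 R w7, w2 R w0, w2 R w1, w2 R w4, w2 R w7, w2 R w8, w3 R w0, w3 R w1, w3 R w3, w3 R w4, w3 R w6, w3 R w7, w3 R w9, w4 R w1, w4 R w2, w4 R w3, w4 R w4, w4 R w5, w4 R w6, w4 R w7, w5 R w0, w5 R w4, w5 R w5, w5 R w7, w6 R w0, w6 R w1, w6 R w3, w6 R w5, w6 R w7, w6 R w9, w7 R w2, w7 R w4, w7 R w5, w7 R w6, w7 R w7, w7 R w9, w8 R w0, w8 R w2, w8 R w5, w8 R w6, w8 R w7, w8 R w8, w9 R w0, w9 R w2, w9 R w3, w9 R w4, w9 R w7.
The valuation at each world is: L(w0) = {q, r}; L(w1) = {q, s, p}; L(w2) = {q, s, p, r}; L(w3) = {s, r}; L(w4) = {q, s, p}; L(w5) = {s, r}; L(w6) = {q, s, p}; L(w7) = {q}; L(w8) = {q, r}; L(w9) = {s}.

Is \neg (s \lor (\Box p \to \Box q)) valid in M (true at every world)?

Let φ = \neg (s \lor (\Box p \to \Box q)). Evaluate φ at each world:
  w0 (successors {w0, w1, w2, w3, w4, w5, w7, w8}): φ is false.
  w1 (successors {w0, w2, w3, w6, w7}): φ is false.
  w2 (successors {w0, w1, w4, w7, w8}): φ is false.
  w3 (successors {w0, w1, w3, w4, w6, w7, w9}): φ is false.
  w4 (successors {w1, w2, w3, w4, w5, w6, w7}): φ is false.
  w5 (successors {w0, w4, w5, w7}): φ is false.
  w6 (successors {w0, w1, w3, w5, w7, w9}): φ is false.
  w7 (successors {w2, w4, w5, w6, w7, w9}): φ is false.
  w8 (successors {w0, w2, w5, w6, w7, w8}): φ is false.
  w9 (successors {w0, w2, w3, w4, w7}): φ is false.
Detail at w0 (counterexample):
  At w0: s \lor (\Box p \to \Box q) is true, so \neg (s \lor (\Box p \to \Box q)) is false.
    At w0: s is false, \Box p \to \Box q is true, so s \lor (\Box p \to \Box q) is true.
      At w0: \Box p is false, \Box q is false, so \Box p \to \Box q is true.

No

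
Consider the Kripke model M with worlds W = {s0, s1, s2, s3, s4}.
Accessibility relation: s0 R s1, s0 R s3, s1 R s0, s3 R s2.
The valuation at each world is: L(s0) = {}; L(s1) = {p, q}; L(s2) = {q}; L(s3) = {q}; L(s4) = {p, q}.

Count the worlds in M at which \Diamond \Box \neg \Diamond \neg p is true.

2

Let φ = \Diamond \Box \neg \Diamond \neg p. Evaluate φ at each world:
  s0 (successors {s1, s3}): φ is true.
  s1 (successors {s0}): φ is false.
  s2 (successors ∅): φ is false.
  s3 (successors {s2}): φ is true.
  s4 (successors ∅): φ is false.
For instance, at s3:
  At s3: \Diamond \Box \neg \Diamond \neg p requires \Box \neg \Diamond \neg p at some successor in {s2}.
    \Box \neg \Diamond \neg p holds at s2, so \Diamond \Box \neg \Diamond \neg p is true at s3.
      At s2: no accessible worlds, so \Box \neg \Diamond \neg p holds vacuously.
Satisfying worlds: {s0, s3}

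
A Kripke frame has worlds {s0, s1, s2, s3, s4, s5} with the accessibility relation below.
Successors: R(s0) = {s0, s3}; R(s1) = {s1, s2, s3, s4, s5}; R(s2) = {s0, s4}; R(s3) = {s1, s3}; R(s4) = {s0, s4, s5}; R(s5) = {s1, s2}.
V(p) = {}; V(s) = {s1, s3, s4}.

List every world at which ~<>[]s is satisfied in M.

s2, s4, s5

Let φ = ~<>[]s. Evaluate φ at each world:
  s0 (successors {s0, s3}): φ is false.
  s1 (successors {s1, s2, s3, s4, s5}): φ is false.
  s2 (successors {s0, s4}): φ is true.
  s3 (successors {s1, s3}): φ is false.
  s4 (successors {s0, s4, s5}): φ is true.
  s5 (successors {s1, s2}): φ is true.
For instance, at s5:
  At s5: <>[]s is false, so ~<>[]s is true.
    At s5: <>[]s requires []s at some successor in {s1, s2}.
      At s1: []s is false.
      At s2: []s is false.
    So <>[]s is false at s5.
Satisfying worlds: {s2, s4, s5}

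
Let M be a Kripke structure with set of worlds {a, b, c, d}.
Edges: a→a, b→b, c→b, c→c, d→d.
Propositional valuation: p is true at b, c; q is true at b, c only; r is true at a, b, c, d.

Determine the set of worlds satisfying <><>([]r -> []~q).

a, d

Let φ = <><>([]r -> []~q). Evaluate φ at each world:
  a (successors {a}): φ is true.
  b (successors {b}): φ is false.
  c (successors {b, c}): φ is false.
  d (successors {d}): φ is true.
For instance, at b:
  At b: <><>([]r -> []~q) requires <>([]r -> []~q) at some successor in {b}.
    At b: <>([]r -> []~q) is false.
  So <><>([]r -> []~q) is false at b.
Satisfying worlds: {a, d}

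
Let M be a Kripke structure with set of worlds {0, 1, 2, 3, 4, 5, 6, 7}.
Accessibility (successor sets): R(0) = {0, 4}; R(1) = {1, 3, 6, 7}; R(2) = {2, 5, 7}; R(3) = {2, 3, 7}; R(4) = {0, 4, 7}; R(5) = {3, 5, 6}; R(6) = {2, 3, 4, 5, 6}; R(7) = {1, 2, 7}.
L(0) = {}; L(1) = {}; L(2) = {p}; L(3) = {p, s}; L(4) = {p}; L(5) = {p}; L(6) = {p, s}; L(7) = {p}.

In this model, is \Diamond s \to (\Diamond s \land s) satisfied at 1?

At 1: \Diamond s is true, \Diamond s \land s is false, so \Diamond s \to (\Diamond s \land s) is false.
  At 1: \Diamond s requires s at some successor in {1, 3, 6, 7}.
    s holds at 3, so \Diamond s is true at 1.
  At 1: \Diamond s is true, s is false, so \Diamond s \land s is false.
    At 1: \Diamond s requires s at some successor in {1, 3, 6, 7}.
      s holds at 3, so \Diamond s is true at 1.

No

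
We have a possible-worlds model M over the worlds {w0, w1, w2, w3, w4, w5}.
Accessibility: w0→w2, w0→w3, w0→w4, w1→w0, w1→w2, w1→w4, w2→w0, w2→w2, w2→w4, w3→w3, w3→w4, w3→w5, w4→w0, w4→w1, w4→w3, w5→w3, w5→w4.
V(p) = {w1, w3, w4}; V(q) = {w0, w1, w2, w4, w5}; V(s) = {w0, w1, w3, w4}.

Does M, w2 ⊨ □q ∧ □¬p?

At w2: □q is true, □¬p is false, so □q ∧ □¬p is false.
  At w2: □q requires q at every successor {w0, w2, w4}.
    At w0: q is true.
    At w2: q is true.
    At w4: q is true.
  So □q is true at w2.
  At w2: □¬p requires ¬p at every successor {w0, w2, w4}.
    ¬p fails at w4, so □¬p is false at w2.

No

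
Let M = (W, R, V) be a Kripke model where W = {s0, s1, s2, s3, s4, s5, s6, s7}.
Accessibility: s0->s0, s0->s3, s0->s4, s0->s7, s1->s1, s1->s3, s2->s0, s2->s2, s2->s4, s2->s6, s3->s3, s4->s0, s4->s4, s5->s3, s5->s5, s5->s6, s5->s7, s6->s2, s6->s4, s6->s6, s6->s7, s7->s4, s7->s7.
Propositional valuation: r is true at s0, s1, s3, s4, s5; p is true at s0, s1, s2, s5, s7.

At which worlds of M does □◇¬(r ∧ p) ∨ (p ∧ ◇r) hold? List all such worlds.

s0, s1, s2, s3, s4, s5, s6, s7

Let φ = □◇¬(r ∧ p) ∨ (p ∧ ◇r). Evaluate φ at each world:
  s0 (successors {s0, s3, s4, s7}): φ is true.
  s1 (successors {s1, s3}): φ is true.
  s2 (successors {s0, s2, s4, s6}): φ is true.
  s3 (successors {s3}): φ is true.
  s4 (successors {s0, s4}): φ is true.
  s5 (successors {s3, s5, s6, s7}): φ is true.
  s6 (successors {s2, s4, s6, s7}): φ is true.
  s7 (successors {s4, s7}): φ is true.
For instance, at s0:
  At s0: □◇¬(r ∧ p) is true, p ∧ ◇r is true, so □◇¬(r ∧ p) ∨ (p ∧ ◇r) is true.
    At s0: □◇¬(r ∧ p) requires ◇¬(r ∧ p) at every successor {s0, s3, s4, s7}.
      At s0: ◇¬(r ∧ p) is true.
      At s3: ◇¬(r ∧ p) is true.
      At s4: ◇¬(r ∧ p) is true.
      At s7: ◇¬(r ∧ p) is true.
    So □◇¬(r ∧ p) is true at s0.
    At s0: p is true, ◇r is true, so p ∧ ◇r is true.
      At s0: ◇r requires r at some successor in {s0, s3, s4, s7}.
        r holds at s0, so ◇r is true at s0.
Satisfying worlds: {s0, s1, s2, s3, s4, s5, s6, s7}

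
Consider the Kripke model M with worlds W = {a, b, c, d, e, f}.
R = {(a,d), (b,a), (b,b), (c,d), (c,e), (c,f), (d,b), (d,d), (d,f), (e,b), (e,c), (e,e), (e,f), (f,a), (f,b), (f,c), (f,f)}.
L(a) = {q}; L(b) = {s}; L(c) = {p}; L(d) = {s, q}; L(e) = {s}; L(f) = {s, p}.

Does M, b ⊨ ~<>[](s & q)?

At b: <>[](s & q) is true, so ~<>[](s & q) is false.
  At b: <>[](s & q) requires [](s & q) at some successor in {a, b}.
    [](s & q) holds at a, so <>[](s & q) is true at b.
      At a: [](s & q) requires s & q at every successor {d}.
        At d: s & q is true.
      So [](s & q) is true at a.

No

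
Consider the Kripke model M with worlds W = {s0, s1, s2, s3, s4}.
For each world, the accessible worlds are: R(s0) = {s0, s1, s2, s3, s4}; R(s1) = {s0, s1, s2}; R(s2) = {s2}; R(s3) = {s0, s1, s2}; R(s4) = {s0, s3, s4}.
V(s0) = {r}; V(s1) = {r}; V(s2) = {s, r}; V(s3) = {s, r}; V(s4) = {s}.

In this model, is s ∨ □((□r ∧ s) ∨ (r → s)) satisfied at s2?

At s2: s is true, □((□r ∧ s) ∨ (r → s)) is true, so s ∨ □((□r ∧ s) ∨ (r → s)) is true.
  At s2: □((□r ∧ s) ∨ (r → s)) requires (□r ∧ s) ∨ (r → s) at every successor {s2}.
      At s2: □r ∧ s is true, r → s is true, so (□r ∧ s) ∨ (r → s) is true.
  So □((□r ∧ s) ∨ (r → s)) is true at s2.

Yes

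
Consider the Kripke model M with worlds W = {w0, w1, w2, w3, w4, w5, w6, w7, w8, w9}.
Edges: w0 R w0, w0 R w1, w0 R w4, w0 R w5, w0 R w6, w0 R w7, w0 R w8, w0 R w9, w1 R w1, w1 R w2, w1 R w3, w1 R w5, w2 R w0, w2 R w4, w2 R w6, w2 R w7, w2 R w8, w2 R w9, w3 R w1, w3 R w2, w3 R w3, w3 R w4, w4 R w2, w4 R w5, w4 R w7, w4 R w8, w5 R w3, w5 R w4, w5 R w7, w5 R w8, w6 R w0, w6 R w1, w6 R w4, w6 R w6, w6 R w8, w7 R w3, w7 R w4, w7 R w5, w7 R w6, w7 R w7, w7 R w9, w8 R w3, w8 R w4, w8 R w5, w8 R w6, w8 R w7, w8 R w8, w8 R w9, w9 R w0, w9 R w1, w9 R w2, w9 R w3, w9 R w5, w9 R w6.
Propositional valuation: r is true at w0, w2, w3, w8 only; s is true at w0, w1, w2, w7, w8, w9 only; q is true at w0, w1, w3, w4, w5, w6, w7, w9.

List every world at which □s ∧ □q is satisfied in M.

none

Let φ = □s ∧ □q. Evaluate φ at each world:
  w0 (successors {w0, w1, w4, w5, w6, w7, w8, w9}): φ is false.
  w1 (successors {w1, w2, w3, w5}): φ is false.
  w2 (successors {w0, w4, w6, w7, w8, w9}): φ is false.
  w3 (successors {w1, w2, w3, w4}): φ is false.
  w4 (successors {w2, w5, w7, w8}): φ is false.
  w5 (successors {w3, w4, w7, w8}): φ is false.
  w6 (successors {w0, w1, w4, w6, w8}): φ is false.
  w7 (successors {w3, w4, w5, w6, w7, w9}): φ is false.
  w8 (successors {w3, w4, w5, w6, w7, w8, w9}): φ is false.
  w9 (successors {w0, w1, w2, w3, w5, w6}): φ is false.
For instance, at w1:
  At w1: □s is false, □q is false, so □s ∧ □q is false.
    At w1: □s requires s at every successor {w1, w2, w3, w5}.
      s fails at w3, so □s is false at w1.
    At w1: □q requires q at every successor {w1, w2, w3, w5}.
      q fails at w2, so □q is false at w1.
Satisfying worlds: none.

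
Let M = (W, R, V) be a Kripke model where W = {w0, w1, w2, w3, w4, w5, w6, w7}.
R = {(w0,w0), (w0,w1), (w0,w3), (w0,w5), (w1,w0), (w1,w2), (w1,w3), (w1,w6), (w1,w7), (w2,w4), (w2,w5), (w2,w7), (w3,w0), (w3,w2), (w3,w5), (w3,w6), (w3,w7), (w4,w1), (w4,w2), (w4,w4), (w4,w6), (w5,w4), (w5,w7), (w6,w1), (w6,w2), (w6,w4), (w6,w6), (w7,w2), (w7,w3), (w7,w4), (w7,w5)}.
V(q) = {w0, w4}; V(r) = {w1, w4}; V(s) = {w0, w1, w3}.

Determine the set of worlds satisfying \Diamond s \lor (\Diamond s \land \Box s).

w0, w1, w3, w4, w6, w7

Let φ = \Diamond s \lor (\Diamond s \land \Box s). Evaluate φ at each world:
  w0 (successors {w0, w1, w3, w5}): φ is true.
  w1 (successors {w0, w2, w3, w6, w7}): φ is true.
  w2 (successors {w4, w5, w7}): φ is false.
  w3 (successors {w0, w2, w5, w6, w7}): φ is true.
  w4 (successors {w1, w2, w4, w6}): φ is true.
  w5 (successors {w4, w7}): φ is false.
  w6 (successors {w1, w2, w4, w6}): φ is true.
  w7 (successors {w2, w3, w4, w5}): φ is true.
For instance, at w6:
  At w6: \Diamond s is true, \Diamond s \land \Box s is false, so \Diamond s \lor (\Diamond s \land \Box s) is true.
    At w6: \Diamond s requires s at some successor in {w1, w2, w4, w6}.
      s holds at w1, so \Diamond s is true at w6.
    At w6: \Diamond s is true, \Box s is false, so \Diamond s \land \Box s is false.
      At w6: \Diamond s requires s at some successor in {w1, w2, w4, w6}.
        s holds at w1, so \Diamond s is true at w6.
      At w6: \Box s requires s at every successor {w1, w2, w4, w6}.
        s fails at w2, so \Box s is false at w6.
Satisfying worlds: {w0, w1, w3, w4, w6, w7}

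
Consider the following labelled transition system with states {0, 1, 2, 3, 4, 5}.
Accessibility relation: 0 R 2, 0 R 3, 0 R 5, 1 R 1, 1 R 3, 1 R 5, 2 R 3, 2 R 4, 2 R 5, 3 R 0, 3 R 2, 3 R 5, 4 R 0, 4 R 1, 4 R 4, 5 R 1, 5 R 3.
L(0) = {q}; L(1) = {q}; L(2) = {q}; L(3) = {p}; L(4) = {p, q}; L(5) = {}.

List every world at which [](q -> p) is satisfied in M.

2

Let φ = [](q -> p). Evaluate φ at each world:
  0 (successors {2, 3, 5}): φ is false.
  1 (successors {1, 3, 5}): φ is false.
  2 (successors {3, 4, 5}): φ is true.
  3 (successors {0, 2, 5}): φ is false.
  4 (successors {0, 1, 4}): φ is false.
  5 (successors {1, 3}): φ is false.
For instance, at 5:
  At 5: [](q -> p) requires q -> p at every successor {1, 3}.
    q -> p fails at 1, so [](q -> p) is false at 5.
Satisfying worlds: {2}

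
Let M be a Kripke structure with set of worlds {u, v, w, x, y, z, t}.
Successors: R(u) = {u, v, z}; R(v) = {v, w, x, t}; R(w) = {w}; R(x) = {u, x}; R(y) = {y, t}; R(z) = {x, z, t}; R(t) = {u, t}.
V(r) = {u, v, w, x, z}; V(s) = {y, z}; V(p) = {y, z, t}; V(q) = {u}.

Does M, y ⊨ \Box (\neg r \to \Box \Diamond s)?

No

At y: \Box (\neg r \to \Box \Diamond s) requires \neg r \to \Box \Diamond s at every successor {y, t}.
  \neg r \to \Box \Diamond s fails at y, so \Box (\neg r \to \Box \Diamond s) is false at y.
    At y: \neg r is true, \Box \Diamond s is false, so \neg r \to \Box \Diamond s is false.
      At y: \Box \Diamond s requires \Diamond s at every successor {y, t}.
        \Diamond s fails at t, so \Box \Diamond s is false at y.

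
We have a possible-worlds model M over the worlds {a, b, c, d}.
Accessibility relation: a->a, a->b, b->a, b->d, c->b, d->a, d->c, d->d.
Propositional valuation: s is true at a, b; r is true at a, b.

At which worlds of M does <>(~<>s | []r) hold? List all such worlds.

Let φ = <>(~<>s | []r). Evaluate φ at each world:
  a (successors {a, b}): φ is true.
  b (successors {a, d}): φ is true.
  c (successors {b}): φ is false.
  d (successors {a, c, d}): φ is true.
For instance, at b:
  At b: <>(~<>s | []r) requires ~<>s | []r at some successor in {a, d}.
    ~<>s | []r holds at a, so <>(~<>s | []r) is true at b.
      At a: ~<>s is false, []r is true, so ~<>s | []r is true.
Satisfying worlds: {a, b, d}

a, b, d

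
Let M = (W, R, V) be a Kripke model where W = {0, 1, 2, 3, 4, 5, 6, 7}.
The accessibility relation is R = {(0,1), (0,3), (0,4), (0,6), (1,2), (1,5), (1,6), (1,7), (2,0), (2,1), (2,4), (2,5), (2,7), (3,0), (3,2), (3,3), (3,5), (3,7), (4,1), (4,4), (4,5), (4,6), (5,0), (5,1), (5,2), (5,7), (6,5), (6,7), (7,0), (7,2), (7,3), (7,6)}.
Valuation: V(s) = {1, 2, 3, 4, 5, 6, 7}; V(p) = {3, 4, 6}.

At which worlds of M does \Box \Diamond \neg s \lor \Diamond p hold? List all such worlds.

0, 1, 2, 3, 4, 6, 7

Recall that \Box ψ holds at a world iff ψ holds at every accessible world, and \Diamond ψ holds iff ψ holds at some accessible world.
Let φ = \Box \Diamond \neg s \lor \Diamond p. Evaluate φ at each world:
  0 (successors {1, 3, 4, 6}): φ is true.
  1 (successors {2, 5, 6, 7}): φ is true.
  2 (successors {0, 1, 4, 5, 7}): φ is true.
  3 (successors {0, 2, 3, 5, 7}): φ is true.
  4 (successors {1, 4, 5, 6}): φ is true.
  5 (successors {0, 1, 2, 7}): φ is false.
  6 (successors {5, 7}): φ is true.
  7 (successors {0, 2, 3, 6}): φ is true.
For instance, at 4:
  At 4: \Box \Diamond \neg s is false, \Diamond p is true, so \Box \Diamond \neg s \lor \Diamond p is true.
    At 4: \Box \Diamond \neg s requires \Diamond \neg s at every successor {1, 4, 5, 6}.
      \Diamond \neg s fails at 1, so \Box \Diamond \neg s is false at 4.
    At 4: \Diamond p requires p at some successor in {1, 4, 5, 6}.
      p holds at 4, so \Diamond p is true at 4.
Satisfying worlds: {0, 1, 2, 3, 4, 6, 7}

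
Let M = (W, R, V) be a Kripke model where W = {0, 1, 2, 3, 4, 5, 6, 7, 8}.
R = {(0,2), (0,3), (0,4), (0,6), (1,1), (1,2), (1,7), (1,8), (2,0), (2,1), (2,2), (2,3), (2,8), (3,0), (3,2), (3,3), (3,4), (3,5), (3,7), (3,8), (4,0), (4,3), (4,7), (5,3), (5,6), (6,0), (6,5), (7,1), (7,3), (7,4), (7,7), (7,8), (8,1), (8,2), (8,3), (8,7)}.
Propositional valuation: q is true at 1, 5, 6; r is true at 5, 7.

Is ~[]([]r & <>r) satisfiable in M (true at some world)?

Yes

Let φ = ~[]([]r & <>r). Evaluate φ at each world:
  0 (successors {2, 3, 4, 6}): φ is true.
  1 (successors {1, 2, 7, 8}): φ is true.
  2 (successors {0, 1, 2, 3, 8}): φ is true.
  3 (successors {0, 2, 3, 4, 5, 7, 8}): φ is true.
  4 (successors {0, 3, 7}): φ is true.
  5 (successors {3, 6}): φ is true.
  6 (successors {0, 5}): φ is true.
  7 (successors {1, 3, 4, 7, 8}): φ is true.
  8 (successors {1, 2, 3, 7}): φ is true.
Detail at 0 (witness):
  At 0: []([]r & <>r) is false, so ~[]([]r & <>r) is true.
    At 0: []([]r & <>r) requires []r & <>r at every successor {2, 3, 4, 6}.
      []r & <>r fails at 2, so []([]r & <>r) is false at 0.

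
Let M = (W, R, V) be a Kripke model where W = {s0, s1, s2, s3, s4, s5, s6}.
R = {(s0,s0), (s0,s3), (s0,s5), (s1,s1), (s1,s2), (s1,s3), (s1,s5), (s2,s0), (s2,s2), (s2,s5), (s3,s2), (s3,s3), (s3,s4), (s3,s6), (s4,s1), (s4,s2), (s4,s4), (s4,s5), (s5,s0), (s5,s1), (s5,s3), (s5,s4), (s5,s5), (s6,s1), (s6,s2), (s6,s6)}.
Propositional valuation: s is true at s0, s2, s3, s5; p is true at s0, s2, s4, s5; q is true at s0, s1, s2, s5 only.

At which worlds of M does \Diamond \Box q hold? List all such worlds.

s1, s2, s3, s4, s6

Let φ = \Diamond \Box q. Evaluate φ at each world:
  s0 (successors {s0, s3, s5}): φ is false.
  s1 (successors {s1, s2, s3, s5}): φ is true.
  s2 (successors {s0, s2, s5}): φ is true.
  s3 (successors {s2, s3, s4, s6}): φ is true.
  s4 (successors {s1, s2, s4, s5}): φ is true.
  s5 (successors {s0, s1, s3, s4, s5}): φ is false.
  s6 (successors {s1, s2, s6}): φ is true.
For instance, at s0:
  At s0: \Diamond \Box q requires \Box q at some successor in {s0, s3, s5}.
    At s0: \Box q is false.
    At s3: \Box q is false.
    At s5: \Box q is false.
  So \Diamond \Box q is false at s0.
Satisfying worlds: {s1, s2, s3, s4, s6}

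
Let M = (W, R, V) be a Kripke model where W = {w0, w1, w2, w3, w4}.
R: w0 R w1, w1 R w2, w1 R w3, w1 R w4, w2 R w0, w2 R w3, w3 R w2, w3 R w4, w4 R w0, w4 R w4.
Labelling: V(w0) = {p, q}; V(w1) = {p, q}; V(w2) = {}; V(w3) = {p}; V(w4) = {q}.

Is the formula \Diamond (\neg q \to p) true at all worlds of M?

Yes

Let φ = \Diamond (\neg q \to p). Evaluate φ at each world:
  w0 (successors {w1}): φ is true.
  w1 (successors {w2, w3, w4}): φ is true.
  w2 (successors {w0, w3}): φ is true.
  w3 (successors {w2, w4}): φ is true.
  w4 (successors {w0, w4}): φ is true.
For instance, at w2:
  At w2: \Diamond (\neg q \to p) requires \neg q \to p at some successor in {w0, w3}.
    \neg q \to p holds at w0, so \Diamond (\neg q \to p) is true at w2.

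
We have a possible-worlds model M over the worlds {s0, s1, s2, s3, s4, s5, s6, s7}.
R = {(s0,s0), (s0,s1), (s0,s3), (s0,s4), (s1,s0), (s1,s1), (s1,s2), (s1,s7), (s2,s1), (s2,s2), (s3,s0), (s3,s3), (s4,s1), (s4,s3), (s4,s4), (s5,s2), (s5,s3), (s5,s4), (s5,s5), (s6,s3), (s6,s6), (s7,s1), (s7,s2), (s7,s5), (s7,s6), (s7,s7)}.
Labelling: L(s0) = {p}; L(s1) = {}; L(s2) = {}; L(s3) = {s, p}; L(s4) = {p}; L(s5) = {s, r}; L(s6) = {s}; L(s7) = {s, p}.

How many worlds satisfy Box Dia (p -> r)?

3

Recall that Box ψ holds at a world iff ψ holds at every accessible world, and Dia ψ holds iff ψ holds at some accessible world.
Let φ = Box Dia (p -> r). Evaluate φ at each world:
  s0 (successors {s0, s1, s3, s4}): φ is false.
  s1 (successors {s0, s1, s2, s7}): φ is true.
  s2 (successors {s1, s2}): φ is true.
  s3 (successors {s0, s3}): φ is false.
  s4 (successors {s1, s3, s4}): φ is false.
  s5 (successors {s2, s3, s4, s5}): φ is false.
  s6 (successors {s3, s6}): φ is false.
  s7 (successors {s1, s2, s5, s6, s7}): φ is true.
For instance, at s1:
  At s1: Box Dia (p -> r) requires Dia (p -> r) at every successor {s0, s1, s2, s7}.
    At s0: Dia (p -> r) is true.
    At s1: Dia (p -> r) is true.
    At s2: Dia (p -> r) is true.
    At s7: Dia (p -> r) is true.
  So Box Dia (p -> r) is true at s1.
Satisfying worlds: {s1, s2, s7}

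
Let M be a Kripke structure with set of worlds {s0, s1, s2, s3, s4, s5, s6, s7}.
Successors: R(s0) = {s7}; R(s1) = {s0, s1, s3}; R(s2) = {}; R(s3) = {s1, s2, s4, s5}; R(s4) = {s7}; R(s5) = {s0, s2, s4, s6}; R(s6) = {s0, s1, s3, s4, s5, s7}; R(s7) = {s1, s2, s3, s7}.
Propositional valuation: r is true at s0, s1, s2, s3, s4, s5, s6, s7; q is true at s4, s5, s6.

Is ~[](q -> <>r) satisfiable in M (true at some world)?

No

Let φ = ~[](q -> <>r). Evaluate φ at each world:
  s0 (successors {s7}): φ is false.
  s1 (successors {s0, s1, s3}): φ is false.
  s2 (successors ∅): φ is false.
  s3 (successors {s1, s2, s4, s5}): φ is false.
  s4 (successors {s7}): φ is false.
  s5 (successors {s0, s2, s4, s6}): φ is false.
  s6 (successors {s0, s1, s3, s4, s5, s7}): φ is false.
  s7 (successors {s1, s2, s3, s7}): φ is false.
For instance, at s1:
  At s1: [](q -> <>r) is true, so ~[](q -> <>r) is false.
    At s1: [](q -> <>r) requires q -> <>r at every successor {s0, s1, s3}.
      At s0: q -> <>r is true.
      At s1: q -> <>r is true.
      At s3: q -> <>r is true.
    So [](q -> <>r) is true at s1.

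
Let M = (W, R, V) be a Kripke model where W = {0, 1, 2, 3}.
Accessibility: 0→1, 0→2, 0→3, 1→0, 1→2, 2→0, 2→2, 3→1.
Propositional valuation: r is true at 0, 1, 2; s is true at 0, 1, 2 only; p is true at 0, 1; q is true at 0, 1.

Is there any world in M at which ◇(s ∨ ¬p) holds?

Yes

Recall that ◇ψ holds at a world iff ψ holds at some accessible world.
Let φ = ◇(s ∨ ¬p). Evaluate φ at each world:
  0 (successors {1, 2, 3}): φ is true.
  1 (successors {0, 2}): φ is true.
  2 (successors {0, 2}): φ is true.
  3 (successors {1}): φ is true.
Detail at 0 (witness):
  At 0: ◇(s ∨ ¬p) requires s ∨ ¬p at some successor in {1, 2, 3}.
    s ∨ ¬p holds at 1, so ◇(s ∨ ¬p) is true at 0.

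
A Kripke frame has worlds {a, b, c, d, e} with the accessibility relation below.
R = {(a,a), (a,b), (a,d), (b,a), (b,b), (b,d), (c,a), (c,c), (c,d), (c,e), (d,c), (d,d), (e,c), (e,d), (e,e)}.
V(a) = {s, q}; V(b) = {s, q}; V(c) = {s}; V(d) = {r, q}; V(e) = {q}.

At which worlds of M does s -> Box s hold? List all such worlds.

Let φ = s -> Box s. Evaluate φ at each world:
  a (successors {a, b, d}): φ is false.
  b (successors {a, b, d}): φ is false.
  c (successors {a, c, d, e}): φ is false.
  d (successors {c, d}): φ is true.
  e (successors {c, d, e}): φ is true.
For instance, at b:
  At b: s is true, Box s is false, so s -> Box s is false.
    At b: Box s requires s at every successor {a, b, d}.
      s fails at d, so Box s is false at b.
Satisfying worlds: {d, e}

d, e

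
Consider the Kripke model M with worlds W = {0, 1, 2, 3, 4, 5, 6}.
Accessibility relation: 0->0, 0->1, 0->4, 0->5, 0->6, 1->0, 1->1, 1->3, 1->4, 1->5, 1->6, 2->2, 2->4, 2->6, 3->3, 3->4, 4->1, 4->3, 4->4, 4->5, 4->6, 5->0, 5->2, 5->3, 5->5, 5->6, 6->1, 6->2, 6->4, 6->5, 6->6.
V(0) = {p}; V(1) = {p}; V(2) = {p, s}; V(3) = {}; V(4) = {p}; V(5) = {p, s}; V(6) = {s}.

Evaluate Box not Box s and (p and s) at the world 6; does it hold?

No

At 6: Box not Box s is true, p and s is false, so Box not Box s and (p and s) is false.
  At 6: Box not Box s requires not Box s at every successor {1, 2, 4, 5, 6}.
    At 1: not Box s is true.
    At 2: not Box s is true.
    At 4: not Box s is true.
    At 5: not Box s is true.
    At 6: not Box s is true.
  So Box not Box s is true at 6.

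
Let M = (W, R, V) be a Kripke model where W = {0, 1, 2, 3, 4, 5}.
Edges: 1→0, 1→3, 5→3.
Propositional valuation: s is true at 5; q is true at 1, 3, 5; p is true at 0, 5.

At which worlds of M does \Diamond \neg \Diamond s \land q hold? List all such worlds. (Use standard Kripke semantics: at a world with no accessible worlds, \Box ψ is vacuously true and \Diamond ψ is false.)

1, 5

Let φ = \Diamond \neg \Diamond s \land q. Evaluate φ at each world:
  0 (successors ∅): φ is false.
  1 (successors {0, 3}): φ is true.
  2 (successors ∅): φ is false.
  3 (successors ∅): φ is false.
  4 (successors ∅): φ is false.
  5 (successors {3}): φ is true.
For instance, at 5:
  At 5: \Diamond \neg \Diamond s is true, q is true, so \Diamond \neg \Diamond s \land q is true.
    At 5: \Diamond \neg \Diamond s requires \neg \Diamond s at some successor in {3}.
      \neg \Diamond s holds at 3, so \Diamond \neg \Diamond s is true at 5.
Satisfying worlds: {1, 5}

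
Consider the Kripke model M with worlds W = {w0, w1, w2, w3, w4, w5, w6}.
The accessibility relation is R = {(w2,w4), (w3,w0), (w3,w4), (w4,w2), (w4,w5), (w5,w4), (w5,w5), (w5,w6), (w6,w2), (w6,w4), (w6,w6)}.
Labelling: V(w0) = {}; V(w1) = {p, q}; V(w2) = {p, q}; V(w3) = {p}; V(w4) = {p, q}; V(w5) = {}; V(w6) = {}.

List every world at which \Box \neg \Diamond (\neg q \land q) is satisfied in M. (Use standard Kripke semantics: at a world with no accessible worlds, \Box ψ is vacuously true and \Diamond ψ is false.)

w0, w1, w2, w3, w4, w5, w6

Recall that \Box ψ holds at a world iff ψ holds at every accessible world, and \Diamond ψ holds iff ψ holds at some accessible world.
Let φ = \Box \neg \Diamond (\neg q \land q). Evaluate φ at each world:
  w0 (successors ∅): φ is true.
  w1 (successors ∅): φ is true.
  w2 (successors {w4}): φ is true.
  w3 (successors {w0, w4}): φ is true.
  w4 (successors {w2, w5}): φ is true.
  w5 (successors {w4, w5, w6}): φ is true.
  w6 (successors {w2, w4, w6}): φ is true.
For instance, at w3:
  At w3: \Box \neg \Diamond (\neg q \land q) requires \neg \Diamond (\neg q \land q) at every successor {w0, w4}.
      At w0: \Diamond (\neg q \land q) is false, so \neg \Diamond (\neg q \land q) is true.
      At w4: \Diamond (\neg q \land q) is false, so \neg \Diamond (\neg q \land q) is true.
  So \Box \neg \Diamond (\neg q \land q) is true at w3.
Satisfying worlds: {w0, w1, w2, w3, w4, w5, w6}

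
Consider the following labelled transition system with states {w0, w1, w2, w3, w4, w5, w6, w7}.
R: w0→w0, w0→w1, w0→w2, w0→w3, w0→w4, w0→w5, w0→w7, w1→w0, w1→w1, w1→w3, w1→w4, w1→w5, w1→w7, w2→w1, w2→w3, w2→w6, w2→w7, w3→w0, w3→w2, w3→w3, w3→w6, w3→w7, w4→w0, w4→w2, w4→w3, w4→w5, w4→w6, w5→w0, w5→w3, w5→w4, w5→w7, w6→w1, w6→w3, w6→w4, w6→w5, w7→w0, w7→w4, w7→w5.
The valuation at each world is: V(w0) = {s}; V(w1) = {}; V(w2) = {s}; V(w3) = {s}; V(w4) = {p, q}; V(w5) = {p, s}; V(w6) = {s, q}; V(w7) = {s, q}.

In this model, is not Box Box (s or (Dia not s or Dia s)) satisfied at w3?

No

Recall that Box ψ holds at a world iff ψ holds at every accessible world, and Dia ψ holds iff ψ holds at some accessible world.
At w3: Box Box (s or (Dia not s or Dia s)) is true, so not Box Box (s or (Dia not s or Dia s)) is false.
  At w3: Box Box (s or (Dia not s or Dia s)) requires Box (s or (Dia not s or Dia s)) at every successor {w0, w2, w3, w6, w7}.
    At w0: Box (s or (Dia not s or Dia s)) is true.
    At w2: Box (s or (Dia not s or Dia s)) is true.
    At w3: Box (s or (Dia not s or Dia s)) is true.
    At w6: Box (s or (Dia not s or Dia s)) is true.
    At w7: Box (s or (Dia not s or Dia s)) is true.
  So Box Box (s or (Dia not s or Dia s)) is true at w3.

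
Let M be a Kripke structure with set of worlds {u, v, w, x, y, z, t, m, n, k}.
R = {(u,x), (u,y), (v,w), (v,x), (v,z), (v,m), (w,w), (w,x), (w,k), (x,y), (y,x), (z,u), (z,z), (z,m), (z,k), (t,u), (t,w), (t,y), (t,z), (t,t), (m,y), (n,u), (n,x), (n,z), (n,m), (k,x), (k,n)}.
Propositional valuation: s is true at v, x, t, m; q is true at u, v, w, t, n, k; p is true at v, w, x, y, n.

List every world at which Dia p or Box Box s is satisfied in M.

u, v, w, x, y, t, m, n, k

Let φ = Dia p or Box Box s. Evaluate φ at each world:
  u (successors {x, y}): φ is true.
  v (successors {w, x, z, m}): φ is true.
  w (successors {w, x, k}): φ is true.
  x (successors {y}): φ is true.
  y (successors {x}): φ is true.
  z (successors {u, z, m, k}): φ is false.
  t (successors {u, w, y, z, t}): φ is true.
  m (successors {y}): φ is true.
  n (successors {u, x, z, m}): φ is true.
  k (successors {x, n}): φ is true.
For instance, at y:
  At y: Dia p is true, Box Box s is false, so Dia p or Box Box s is true.
    At y: Dia p requires p at some successor in {x}.
      p holds at x, so Dia p is true at y.
    At y: Box Box s requires Box s at every successor {x}.
      Box s fails at x, so Box Box s is false at y.
Satisfying worlds: {u, v, w, x, y, t, m, n, k}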